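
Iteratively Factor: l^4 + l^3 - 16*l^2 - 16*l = (l + 4)*(l^3 - 3*l^2 - 4*l) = (l - 4)*(l + 4)*(l^2 + l) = (l - 4)*(l + 1)*(l + 4)*(l)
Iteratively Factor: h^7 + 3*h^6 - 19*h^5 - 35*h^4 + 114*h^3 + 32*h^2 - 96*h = (h)*(h^6 + 3*h^5 - 19*h^4 - 35*h^3 + 114*h^2 + 32*h - 96) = h*(h + 4)*(h^5 - h^4 - 15*h^3 + 25*h^2 + 14*h - 24) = h*(h - 2)*(h + 4)*(h^4 + h^3 - 13*h^2 - h + 12) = h*(h - 2)*(h + 1)*(h + 4)*(h^3 - 13*h + 12) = h*(h - 2)*(h - 1)*(h + 1)*(h + 4)*(h^2 + h - 12) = h*(h - 2)*(h - 1)*(h + 1)*(h + 4)^2*(h - 3)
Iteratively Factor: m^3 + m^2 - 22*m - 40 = (m + 4)*(m^2 - 3*m - 10) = (m - 5)*(m + 4)*(m + 2)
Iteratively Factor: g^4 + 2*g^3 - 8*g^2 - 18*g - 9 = (g + 1)*(g^3 + g^2 - 9*g - 9) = (g + 1)^2*(g^2 - 9) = (g - 3)*(g + 1)^2*(g + 3)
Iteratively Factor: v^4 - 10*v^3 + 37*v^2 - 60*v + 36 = (v - 2)*(v^3 - 8*v^2 + 21*v - 18) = (v - 3)*(v - 2)*(v^2 - 5*v + 6) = (v - 3)^2*(v - 2)*(v - 2)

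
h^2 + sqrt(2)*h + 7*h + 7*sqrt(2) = (h + 7)*(h + sqrt(2))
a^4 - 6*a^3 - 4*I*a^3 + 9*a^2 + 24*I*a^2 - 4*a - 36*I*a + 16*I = (a - 4)*(a - 4*I)*(-I*a + I)*(I*a - I)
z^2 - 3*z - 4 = (z - 4)*(z + 1)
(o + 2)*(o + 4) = o^2 + 6*o + 8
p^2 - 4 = (p - 2)*(p + 2)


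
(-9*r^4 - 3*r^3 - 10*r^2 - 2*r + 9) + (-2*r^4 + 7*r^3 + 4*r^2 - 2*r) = -11*r^4 + 4*r^3 - 6*r^2 - 4*r + 9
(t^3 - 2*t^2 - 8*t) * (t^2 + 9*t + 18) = t^5 + 7*t^4 - 8*t^3 - 108*t^2 - 144*t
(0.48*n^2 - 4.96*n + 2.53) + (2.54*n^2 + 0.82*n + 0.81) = 3.02*n^2 - 4.14*n + 3.34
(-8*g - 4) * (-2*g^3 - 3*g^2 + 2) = 16*g^4 + 32*g^3 + 12*g^2 - 16*g - 8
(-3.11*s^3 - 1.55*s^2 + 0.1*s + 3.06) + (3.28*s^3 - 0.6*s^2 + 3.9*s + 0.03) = 0.17*s^3 - 2.15*s^2 + 4.0*s + 3.09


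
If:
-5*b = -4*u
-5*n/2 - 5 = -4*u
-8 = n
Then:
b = -3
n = -8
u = -15/4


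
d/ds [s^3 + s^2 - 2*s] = 3*s^2 + 2*s - 2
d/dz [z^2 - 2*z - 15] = 2*z - 2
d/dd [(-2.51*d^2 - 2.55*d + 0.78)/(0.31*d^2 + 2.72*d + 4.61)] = (-6.0367*d^2 - 23.6258*d - 13.8771)/(0.0961*d^4 + 1.6864*d^3 + 10.2566*d^2 + 25.0784*d + 21.2521)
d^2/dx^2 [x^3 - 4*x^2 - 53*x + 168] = 6*x - 8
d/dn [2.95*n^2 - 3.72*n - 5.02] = 5.9*n - 3.72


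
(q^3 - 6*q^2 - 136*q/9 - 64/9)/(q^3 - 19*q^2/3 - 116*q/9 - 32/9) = (3*q + 2)/(3*q + 1)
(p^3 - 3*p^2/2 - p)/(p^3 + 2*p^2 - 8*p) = (p + 1/2)/(p + 4)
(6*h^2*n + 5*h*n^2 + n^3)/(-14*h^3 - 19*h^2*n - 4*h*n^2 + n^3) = n*(-3*h - n)/(7*h^2 + 6*h*n - n^2)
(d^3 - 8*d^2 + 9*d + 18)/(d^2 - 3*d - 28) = (-d^3 + 8*d^2 - 9*d - 18)/(-d^2 + 3*d + 28)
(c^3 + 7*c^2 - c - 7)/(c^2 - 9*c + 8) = (c^2 + 8*c + 7)/(c - 8)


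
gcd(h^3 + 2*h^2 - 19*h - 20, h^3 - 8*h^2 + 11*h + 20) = h^2 - 3*h - 4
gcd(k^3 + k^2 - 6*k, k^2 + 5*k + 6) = k + 3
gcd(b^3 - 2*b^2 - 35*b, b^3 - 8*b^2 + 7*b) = b^2 - 7*b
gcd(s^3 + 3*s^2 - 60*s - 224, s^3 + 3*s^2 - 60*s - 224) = s^3 + 3*s^2 - 60*s - 224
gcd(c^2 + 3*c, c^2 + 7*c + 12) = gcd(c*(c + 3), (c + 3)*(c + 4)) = c + 3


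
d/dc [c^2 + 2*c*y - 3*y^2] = 2*c + 2*y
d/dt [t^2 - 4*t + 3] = 2*t - 4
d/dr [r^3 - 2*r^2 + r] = 3*r^2 - 4*r + 1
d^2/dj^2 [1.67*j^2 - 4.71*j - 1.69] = 3.34000000000000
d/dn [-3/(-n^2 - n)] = 3*(-2*n - 1)/(n^2*(n + 1)^2)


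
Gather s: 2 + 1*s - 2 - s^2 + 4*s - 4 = -s^2 + 5*s - 4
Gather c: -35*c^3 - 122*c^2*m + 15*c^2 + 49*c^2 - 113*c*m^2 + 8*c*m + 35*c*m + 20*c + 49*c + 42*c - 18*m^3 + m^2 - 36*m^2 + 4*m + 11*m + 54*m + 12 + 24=-35*c^3 + c^2*(64 - 122*m) + c*(-113*m^2 + 43*m + 111) - 18*m^3 - 35*m^2 + 69*m + 36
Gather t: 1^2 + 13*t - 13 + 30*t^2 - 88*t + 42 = 30*t^2 - 75*t + 30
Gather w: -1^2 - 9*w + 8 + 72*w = 63*w + 7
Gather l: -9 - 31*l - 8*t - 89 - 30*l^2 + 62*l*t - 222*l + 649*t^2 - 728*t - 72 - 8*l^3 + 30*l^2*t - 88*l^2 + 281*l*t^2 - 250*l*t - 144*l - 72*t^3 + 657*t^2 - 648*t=-8*l^3 + l^2*(30*t - 118) + l*(281*t^2 - 188*t - 397) - 72*t^3 + 1306*t^2 - 1384*t - 170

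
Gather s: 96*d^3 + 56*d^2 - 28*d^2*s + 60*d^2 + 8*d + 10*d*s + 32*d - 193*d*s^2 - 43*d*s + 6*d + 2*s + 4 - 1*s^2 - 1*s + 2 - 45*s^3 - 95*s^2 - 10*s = 96*d^3 + 116*d^2 + 46*d - 45*s^3 + s^2*(-193*d - 96) + s*(-28*d^2 - 33*d - 9) + 6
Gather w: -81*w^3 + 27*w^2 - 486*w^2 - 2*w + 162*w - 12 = -81*w^3 - 459*w^2 + 160*w - 12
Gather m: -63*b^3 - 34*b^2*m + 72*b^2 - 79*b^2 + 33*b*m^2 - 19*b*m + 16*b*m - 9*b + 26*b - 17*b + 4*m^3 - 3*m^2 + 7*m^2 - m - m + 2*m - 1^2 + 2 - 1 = -63*b^3 - 7*b^2 + 4*m^3 + m^2*(33*b + 4) + m*(-34*b^2 - 3*b)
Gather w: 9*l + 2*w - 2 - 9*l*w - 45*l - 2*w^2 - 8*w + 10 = -36*l - 2*w^2 + w*(-9*l - 6) + 8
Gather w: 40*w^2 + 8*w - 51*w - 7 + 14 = 40*w^2 - 43*w + 7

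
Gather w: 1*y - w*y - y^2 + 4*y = -w*y - y^2 + 5*y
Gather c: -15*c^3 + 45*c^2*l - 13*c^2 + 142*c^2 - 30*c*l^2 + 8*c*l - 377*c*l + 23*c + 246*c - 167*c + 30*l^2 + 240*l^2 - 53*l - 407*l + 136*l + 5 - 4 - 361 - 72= -15*c^3 + c^2*(45*l + 129) + c*(-30*l^2 - 369*l + 102) + 270*l^2 - 324*l - 432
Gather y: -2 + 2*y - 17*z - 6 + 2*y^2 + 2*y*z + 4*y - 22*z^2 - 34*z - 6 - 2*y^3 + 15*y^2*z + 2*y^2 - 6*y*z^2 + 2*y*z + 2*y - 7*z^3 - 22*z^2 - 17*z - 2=-2*y^3 + y^2*(15*z + 4) + y*(-6*z^2 + 4*z + 8) - 7*z^3 - 44*z^2 - 68*z - 16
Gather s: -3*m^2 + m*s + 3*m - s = -3*m^2 + 3*m + s*(m - 1)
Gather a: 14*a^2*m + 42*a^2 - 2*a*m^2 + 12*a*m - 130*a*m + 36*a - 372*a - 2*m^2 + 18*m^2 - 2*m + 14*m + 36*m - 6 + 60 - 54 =a^2*(14*m + 42) + a*(-2*m^2 - 118*m - 336) + 16*m^2 + 48*m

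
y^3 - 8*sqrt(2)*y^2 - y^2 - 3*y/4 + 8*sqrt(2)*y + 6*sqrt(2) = (y - 3/2)*(y + 1/2)*(y - 8*sqrt(2))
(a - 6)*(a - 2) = a^2 - 8*a + 12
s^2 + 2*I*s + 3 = (s - I)*(s + 3*I)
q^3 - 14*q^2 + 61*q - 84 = (q - 7)*(q - 4)*(q - 3)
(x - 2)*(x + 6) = x^2 + 4*x - 12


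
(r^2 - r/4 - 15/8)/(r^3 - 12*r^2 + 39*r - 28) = (r^2 - r/4 - 15/8)/(r^3 - 12*r^2 + 39*r - 28)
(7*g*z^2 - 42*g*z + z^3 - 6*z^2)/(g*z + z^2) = (7*g*z - 42*g + z^2 - 6*z)/(g + z)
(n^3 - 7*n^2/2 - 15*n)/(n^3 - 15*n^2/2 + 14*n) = (2*n^2 - 7*n - 30)/(2*n^2 - 15*n + 28)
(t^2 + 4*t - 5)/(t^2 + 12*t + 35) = (t - 1)/(t + 7)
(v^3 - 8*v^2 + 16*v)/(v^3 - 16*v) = (v - 4)/(v + 4)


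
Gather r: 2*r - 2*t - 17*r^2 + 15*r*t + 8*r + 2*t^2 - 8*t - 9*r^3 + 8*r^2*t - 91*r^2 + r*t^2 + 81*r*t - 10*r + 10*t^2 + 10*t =-9*r^3 + r^2*(8*t - 108) + r*(t^2 + 96*t) + 12*t^2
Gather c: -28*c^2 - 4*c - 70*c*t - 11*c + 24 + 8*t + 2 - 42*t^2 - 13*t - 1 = -28*c^2 + c*(-70*t - 15) - 42*t^2 - 5*t + 25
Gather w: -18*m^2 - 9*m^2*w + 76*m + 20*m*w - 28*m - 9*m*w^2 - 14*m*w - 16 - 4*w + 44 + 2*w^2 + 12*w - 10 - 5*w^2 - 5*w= -18*m^2 + 48*m + w^2*(-9*m - 3) + w*(-9*m^2 + 6*m + 3) + 18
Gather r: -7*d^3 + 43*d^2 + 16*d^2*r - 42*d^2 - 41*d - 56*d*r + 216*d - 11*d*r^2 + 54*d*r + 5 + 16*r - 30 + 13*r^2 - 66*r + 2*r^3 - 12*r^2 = -7*d^3 + d^2 + 175*d + 2*r^3 + r^2*(1 - 11*d) + r*(16*d^2 - 2*d - 50) - 25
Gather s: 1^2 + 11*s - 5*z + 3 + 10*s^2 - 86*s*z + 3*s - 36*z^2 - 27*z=10*s^2 + s*(14 - 86*z) - 36*z^2 - 32*z + 4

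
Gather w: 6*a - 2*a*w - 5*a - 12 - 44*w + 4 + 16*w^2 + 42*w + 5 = a + 16*w^2 + w*(-2*a - 2) - 3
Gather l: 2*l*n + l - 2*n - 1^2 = l*(2*n + 1) - 2*n - 1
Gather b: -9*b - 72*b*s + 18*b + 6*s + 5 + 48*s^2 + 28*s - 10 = b*(9 - 72*s) + 48*s^2 + 34*s - 5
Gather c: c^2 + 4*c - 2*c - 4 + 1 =c^2 + 2*c - 3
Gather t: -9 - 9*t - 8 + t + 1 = -8*t - 16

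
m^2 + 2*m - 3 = (m - 1)*(m + 3)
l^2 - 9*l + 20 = (l - 5)*(l - 4)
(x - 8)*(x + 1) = x^2 - 7*x - 8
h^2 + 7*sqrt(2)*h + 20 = (h + 2*sqrt(2))*(h + 5*sqrt(2))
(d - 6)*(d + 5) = d^2 - d - 30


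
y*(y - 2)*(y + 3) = y^3 + y^2 - 6*y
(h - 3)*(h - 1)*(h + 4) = h^3 - 13*h + 12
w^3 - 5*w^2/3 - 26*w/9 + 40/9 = (w - 2)*(w - 4/3)*(w + 5/3)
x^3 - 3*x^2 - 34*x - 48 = (x - 8)*(x + 2)*(x + 3)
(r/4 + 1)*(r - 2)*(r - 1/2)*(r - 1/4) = r^4/4 + 5*r^3/16 - 75*r^2/32 + 25*r/16 - 1/4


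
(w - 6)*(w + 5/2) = w^2 - 7*w/2 - 15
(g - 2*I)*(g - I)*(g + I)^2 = g^4 - I*g^3 + 3*g^2 - I*g + 2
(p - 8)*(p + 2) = p^2 - 6*p - 16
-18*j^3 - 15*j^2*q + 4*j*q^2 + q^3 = (-3*j + q)*(j + q)*(6*j + q)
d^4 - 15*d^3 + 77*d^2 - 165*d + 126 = (d - 7)*(d - 3)^2*(d - 2)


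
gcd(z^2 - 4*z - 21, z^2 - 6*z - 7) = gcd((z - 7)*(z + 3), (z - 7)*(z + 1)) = z - 7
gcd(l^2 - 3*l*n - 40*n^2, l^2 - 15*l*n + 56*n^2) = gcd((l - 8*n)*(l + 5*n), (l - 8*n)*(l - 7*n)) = l - 8*n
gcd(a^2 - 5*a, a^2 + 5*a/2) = a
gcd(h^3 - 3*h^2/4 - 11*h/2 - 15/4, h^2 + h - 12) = h - 3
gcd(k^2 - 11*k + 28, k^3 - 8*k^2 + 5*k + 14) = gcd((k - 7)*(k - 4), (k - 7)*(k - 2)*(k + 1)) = k - 7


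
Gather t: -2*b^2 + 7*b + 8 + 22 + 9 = -2*b^2 + 7*b + 39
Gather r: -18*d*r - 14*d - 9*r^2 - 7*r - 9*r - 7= -14*d - 9*r^2 + r*(-18*d - 16) - 7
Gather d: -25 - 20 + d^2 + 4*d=d^2 + 4*d - 45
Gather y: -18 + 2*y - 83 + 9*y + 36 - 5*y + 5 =6*y - 60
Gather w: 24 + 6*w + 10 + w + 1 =7*w + 35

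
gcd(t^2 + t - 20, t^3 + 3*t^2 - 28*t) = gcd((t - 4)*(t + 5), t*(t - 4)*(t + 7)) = t - 4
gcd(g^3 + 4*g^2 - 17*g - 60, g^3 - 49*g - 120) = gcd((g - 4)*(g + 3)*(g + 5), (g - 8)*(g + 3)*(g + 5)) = g^2 + 8*g + 15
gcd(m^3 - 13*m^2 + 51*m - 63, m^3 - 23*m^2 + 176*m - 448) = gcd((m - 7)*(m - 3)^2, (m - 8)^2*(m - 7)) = m - 7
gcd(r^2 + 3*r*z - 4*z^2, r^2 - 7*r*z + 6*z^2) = -r + z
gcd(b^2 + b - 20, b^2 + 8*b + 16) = 1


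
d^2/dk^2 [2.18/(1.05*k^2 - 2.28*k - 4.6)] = (4.8069*k^2 - 10.43784*k - 2.18*(2.1*k - 2.28)*(4.2*k - 4.56) - 21.0588)/(-1.05*k^2 + 2.28*k + 4.6)^3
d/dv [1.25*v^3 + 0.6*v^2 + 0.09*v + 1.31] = 3.75*v^2 + 1.2*v + 0.09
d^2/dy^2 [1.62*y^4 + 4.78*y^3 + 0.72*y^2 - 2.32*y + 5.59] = 19.44*y^2 + 28.68*y + 1.44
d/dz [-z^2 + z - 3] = 1 - 2*z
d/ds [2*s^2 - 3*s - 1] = 4*s - 3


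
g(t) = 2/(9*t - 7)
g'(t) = -18/(9*t - 7)^2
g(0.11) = -0.33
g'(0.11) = -0.50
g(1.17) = 0.57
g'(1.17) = -1.44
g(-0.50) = -0.17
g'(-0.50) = -0.14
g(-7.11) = -0.03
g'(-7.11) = -0.00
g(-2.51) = -0.07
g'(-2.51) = -0.02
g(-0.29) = -0.21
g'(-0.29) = -0.19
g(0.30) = -0.47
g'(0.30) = -0.97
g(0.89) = 1.98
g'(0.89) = -17.65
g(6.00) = 0.04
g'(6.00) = -0.00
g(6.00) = 0.04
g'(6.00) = -0.00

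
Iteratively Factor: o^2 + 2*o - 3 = (o - 1)*(o + 3)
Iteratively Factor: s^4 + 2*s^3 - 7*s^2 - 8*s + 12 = (s - 1)*(s^3 + 3*s^2 - 4*s - 12) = (s - 2)*(s - 1)*(s^2 + 5*s + 6) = (s - 2)*(s - 1)*(s + 2)*(s + 3)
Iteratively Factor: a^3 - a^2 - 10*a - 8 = (a + 2)*(a^2 - 3*a - 4) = (a - 4)*(a + 2)*(a + 1)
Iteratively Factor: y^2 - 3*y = (y - 3)*(y)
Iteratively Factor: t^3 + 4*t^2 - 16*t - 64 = (t + 4)*(t^2 - 16) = (t + 4)^2*(t - 4)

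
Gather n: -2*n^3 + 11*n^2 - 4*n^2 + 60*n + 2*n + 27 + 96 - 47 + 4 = -2*n^3 + 7*n^2 + 62*n + 80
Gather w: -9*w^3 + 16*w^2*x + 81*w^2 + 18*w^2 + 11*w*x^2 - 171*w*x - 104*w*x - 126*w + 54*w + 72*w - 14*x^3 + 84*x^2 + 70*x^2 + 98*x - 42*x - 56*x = -9*w^3 + w^2*(16*x + 99) + w*(11*x^2 - 275*x) - 14*x^3 + 154*x^2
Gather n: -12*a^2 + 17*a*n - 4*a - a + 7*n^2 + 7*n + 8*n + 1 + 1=-12*a^2 - 5*a + 7*n^2 + n*(17*a + 15) + 2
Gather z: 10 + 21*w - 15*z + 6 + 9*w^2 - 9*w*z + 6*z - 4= 9*w^2 + 21*w + z*(-9*w - 9) + 12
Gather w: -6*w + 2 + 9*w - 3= 3*w - 1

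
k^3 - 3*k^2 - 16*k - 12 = (k - 6)*(k + 1)*(k + 2)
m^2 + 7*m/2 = m*(m + 7/2)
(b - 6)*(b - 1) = b^2 - 7*b + 6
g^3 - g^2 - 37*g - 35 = (g - 7)*(g + 1)*(g + 5)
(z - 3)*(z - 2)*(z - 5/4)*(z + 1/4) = z^4 - 6*z^3 + 171*z^2/16 - 71*z/16 - 15/8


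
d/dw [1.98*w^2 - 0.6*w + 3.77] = 3.96*w - 0.6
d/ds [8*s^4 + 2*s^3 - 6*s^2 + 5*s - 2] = 32*s^3 + 6*s^2 - 12*s + 5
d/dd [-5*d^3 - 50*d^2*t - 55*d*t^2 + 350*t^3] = -15*d^2 - 100*d*t - 55*t^2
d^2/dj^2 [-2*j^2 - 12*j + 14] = -4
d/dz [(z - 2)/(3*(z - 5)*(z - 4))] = (-z^2 + 4*z + 2)/(3*(z^4 - 18*z^3 + 121*z^2 - 360*z + 400))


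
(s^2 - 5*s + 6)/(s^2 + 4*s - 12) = (s - 3)/(s + 6)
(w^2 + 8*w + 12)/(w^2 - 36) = (w + 2)/(w - 6)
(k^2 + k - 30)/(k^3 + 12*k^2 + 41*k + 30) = (k - 5)/(k^2 + 6*k + 5)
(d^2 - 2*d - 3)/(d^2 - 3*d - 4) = (d - 3)/(d - 4)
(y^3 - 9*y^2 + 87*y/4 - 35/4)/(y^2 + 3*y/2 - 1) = (2*y^2 - 17*y + 35)/(2*(y + 2))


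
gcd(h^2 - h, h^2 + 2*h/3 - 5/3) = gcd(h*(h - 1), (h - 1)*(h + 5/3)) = h - 1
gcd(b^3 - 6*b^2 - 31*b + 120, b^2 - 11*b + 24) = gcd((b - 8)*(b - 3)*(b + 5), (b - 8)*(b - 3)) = b^2 - 11*b + 24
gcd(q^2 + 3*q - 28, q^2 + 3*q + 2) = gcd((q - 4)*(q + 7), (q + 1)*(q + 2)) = 1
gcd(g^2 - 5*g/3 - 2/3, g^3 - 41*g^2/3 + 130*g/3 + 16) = g + 1/3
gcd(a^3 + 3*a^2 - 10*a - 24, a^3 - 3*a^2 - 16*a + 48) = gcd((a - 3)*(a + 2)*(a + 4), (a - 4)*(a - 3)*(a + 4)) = a^2 + a - 12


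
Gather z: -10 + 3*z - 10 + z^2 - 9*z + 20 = z^2 - 6*z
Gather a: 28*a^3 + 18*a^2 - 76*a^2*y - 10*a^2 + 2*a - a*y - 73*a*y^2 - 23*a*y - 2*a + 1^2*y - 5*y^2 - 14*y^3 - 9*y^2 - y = 28*a^3 + a^2*(8 - 76*y) + a*(-73*y^2 - 24*y) - 14*y^3 - 14*y^2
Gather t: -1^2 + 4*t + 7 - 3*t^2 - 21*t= -3*t^2 - 17*t + 6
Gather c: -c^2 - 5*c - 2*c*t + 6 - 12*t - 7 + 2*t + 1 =-c^2 + c*(-2*t - 5) - 10*t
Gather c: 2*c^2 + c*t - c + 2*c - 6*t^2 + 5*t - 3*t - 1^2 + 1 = 2*c^2 + c*(t + 1) - 6*t^2 + 2*t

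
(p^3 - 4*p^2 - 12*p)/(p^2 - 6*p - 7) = p*(-p^2 + 4*p + 12)/(-p^2 + 6*p + 7)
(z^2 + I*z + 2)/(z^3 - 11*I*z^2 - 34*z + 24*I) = (z + 2*I)/(z^2 - 10*I*z - 24)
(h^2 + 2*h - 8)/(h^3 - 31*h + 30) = (h^2 + 2*h - 8)/(h^3 - 31*h + 30)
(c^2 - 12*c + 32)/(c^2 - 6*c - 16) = (c - 4)/(c + 2)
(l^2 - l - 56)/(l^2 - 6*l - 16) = (l + 7)/(l + 2)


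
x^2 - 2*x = x*(x - 2)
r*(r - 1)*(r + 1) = r^3 - r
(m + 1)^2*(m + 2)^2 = m^4 + 6*m^3 + 13*m^2 + 12*m + 4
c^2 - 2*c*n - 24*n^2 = (c - 6*n)*(c + 4*n)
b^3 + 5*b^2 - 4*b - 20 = (b - 2)*(b + 2)*(b + 5)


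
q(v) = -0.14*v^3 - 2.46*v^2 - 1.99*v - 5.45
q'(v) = -0.42*v^2 - 4.92*v - 1.99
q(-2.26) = -11.90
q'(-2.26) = 6.98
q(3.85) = -57.56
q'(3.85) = -27.16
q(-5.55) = -46.25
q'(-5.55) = 12.38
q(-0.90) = -5.55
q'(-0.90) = 2.10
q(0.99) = -9.97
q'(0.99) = -7.27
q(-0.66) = -5.17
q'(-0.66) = 1.07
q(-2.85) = -16.52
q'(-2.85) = 8.62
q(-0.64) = -5.15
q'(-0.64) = 0.99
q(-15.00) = -56.60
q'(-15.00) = -22.69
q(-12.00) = -93.89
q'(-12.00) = -3.43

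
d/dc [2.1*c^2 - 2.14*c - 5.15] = 4.2*c - 2.14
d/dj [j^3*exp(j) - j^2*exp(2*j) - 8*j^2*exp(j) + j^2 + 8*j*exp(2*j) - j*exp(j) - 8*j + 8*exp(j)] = j^3*exp(j) - 2*j^2*exp(2*j) - 5*j^2*exp(j) + 14*j*exp(2*j) - 17*j*exp(j) + 2*j + 8*exp(2*j) + 7*exp(j) - 8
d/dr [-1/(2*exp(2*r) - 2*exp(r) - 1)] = (4*exp(r) - 2)*exp(r)/(-2*exp(2*r) + 2*exp(r) + 1)^2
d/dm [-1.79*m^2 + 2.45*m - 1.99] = 2.45 - 3.58*m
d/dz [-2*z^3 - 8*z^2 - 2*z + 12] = -6*z^2 - 16*z - 2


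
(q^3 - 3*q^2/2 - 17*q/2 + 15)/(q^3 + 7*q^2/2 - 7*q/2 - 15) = (2*q - 5)/(2*q + 5)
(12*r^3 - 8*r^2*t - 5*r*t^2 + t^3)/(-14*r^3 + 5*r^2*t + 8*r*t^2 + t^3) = (-6*r + t)/(7*r + t)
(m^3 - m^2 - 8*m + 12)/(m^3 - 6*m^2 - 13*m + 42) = (m - 2)/(m - 7)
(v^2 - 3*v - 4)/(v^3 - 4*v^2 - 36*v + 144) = (v + 1)/(v^2 - 36)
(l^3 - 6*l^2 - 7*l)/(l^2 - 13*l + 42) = l*(l + 1)/(l - 6)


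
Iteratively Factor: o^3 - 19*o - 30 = (o + 3)*(o^2 - 3*o - 10) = (o + 2)*(o + 3)*(o - 5)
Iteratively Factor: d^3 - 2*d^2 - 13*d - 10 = (d - 5)*(d^2 + 3*d + 2) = (d - 5)*(d + 1)*(d + 2)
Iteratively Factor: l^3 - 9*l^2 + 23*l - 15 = (l - 5)*(l^2 - 4*l + 3) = (l - 5)*(l - 1)*(l - 3)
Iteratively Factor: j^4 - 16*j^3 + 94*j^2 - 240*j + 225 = (j - 5)*(j^3 - 11*j^2 + 39*j - 45) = (j - 5)^2*(j^2 - 6*j + 9) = (j - 5)^2*(j - 3)*(j - 3)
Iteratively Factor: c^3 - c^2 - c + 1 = (c - 1)*(c^2 - 1) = (c - 1)^2*(c + 1)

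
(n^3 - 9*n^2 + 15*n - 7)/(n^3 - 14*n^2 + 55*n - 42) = (n - 1)/(n - 6)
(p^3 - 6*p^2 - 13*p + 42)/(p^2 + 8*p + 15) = (p^2 - 9*p + 14)/(p + 5)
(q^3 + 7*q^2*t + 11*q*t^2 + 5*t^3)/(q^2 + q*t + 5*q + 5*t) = (q^2 + 6*q*t + 5*t^2)/(q + 5)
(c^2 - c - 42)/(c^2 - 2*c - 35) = (c + 6)/(c + 5)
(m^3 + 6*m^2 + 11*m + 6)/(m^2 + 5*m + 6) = m + 1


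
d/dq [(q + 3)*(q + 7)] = 2*q + 10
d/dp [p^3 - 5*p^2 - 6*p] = 3*p^2 - 10*p - 6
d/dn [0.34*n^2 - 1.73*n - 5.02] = 0.68*n - 1.73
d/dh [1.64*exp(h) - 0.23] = 1.64*exp(h)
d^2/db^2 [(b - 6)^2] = 2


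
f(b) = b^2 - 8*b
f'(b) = 2*b - 8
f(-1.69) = 16.38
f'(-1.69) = -11.38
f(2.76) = -14.46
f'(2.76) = -2.48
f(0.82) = -5.89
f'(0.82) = -6.36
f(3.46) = -15.71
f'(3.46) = -1.08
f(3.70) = -15.91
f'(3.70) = -0.60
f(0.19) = -1.48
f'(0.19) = -7.62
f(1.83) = -11.29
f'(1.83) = -4.34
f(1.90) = -11.59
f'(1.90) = -4.20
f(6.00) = -12.00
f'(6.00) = 4.00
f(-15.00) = 345.00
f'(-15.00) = -38.00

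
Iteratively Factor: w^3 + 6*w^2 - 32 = (w + 4)*(w^2 + 2*w - 8) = (w + 4)^2*(w - 2)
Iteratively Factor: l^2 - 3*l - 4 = (l - 4)*(l + 1)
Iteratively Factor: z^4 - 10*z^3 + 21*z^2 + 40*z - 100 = (z - 5)*(z^3 - 5*z^2 - 4*z + 20) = (z - 5)*(z - 2)*(z^2 - 3*z - 10) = (z - 5)*(z - 2)*(z + 2)*(z - 5)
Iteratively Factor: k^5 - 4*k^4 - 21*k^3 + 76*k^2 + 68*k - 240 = (k - 3)*(k^4 - k^3 - 24*k^2 + 4*k + 80) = (k - 3)*(k + 4)*(k^3 - 5*k^2 - 4*k + 20) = (k - 5)*(k - 3)*(k + 4)*(k^2 - 4) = (k - 5)*(k - 3)*(k - 2)*(k + 4)*(k + 2)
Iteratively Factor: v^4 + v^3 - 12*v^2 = (v)*(v^3 + v^2 - 12*v) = v*(v + 4)*(v^2 - 3*v) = v^2*(v + 4)*(v - 3)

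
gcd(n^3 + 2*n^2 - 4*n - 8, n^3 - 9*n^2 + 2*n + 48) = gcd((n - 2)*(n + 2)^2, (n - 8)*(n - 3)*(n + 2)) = n + 2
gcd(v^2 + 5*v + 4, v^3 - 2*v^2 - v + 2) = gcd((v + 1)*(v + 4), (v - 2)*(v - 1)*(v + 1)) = v + 1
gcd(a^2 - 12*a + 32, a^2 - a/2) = 1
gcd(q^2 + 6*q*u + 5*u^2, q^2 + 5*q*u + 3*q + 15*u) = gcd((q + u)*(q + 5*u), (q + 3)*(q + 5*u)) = q + 5*u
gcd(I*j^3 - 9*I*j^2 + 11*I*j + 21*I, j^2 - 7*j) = j - 7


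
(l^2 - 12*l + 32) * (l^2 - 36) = l^4 - 12*l^3 - 4*l^2 + 432*l - 1152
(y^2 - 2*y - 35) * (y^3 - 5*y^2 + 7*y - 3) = y^5 - 7*y^4 - 18*y^3 + 158*y^2 - 239*y + 105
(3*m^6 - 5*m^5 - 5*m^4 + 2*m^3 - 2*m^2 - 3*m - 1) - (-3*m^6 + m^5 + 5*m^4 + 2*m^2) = 6*m^6 - 6*m^5 - 10*m^4 + 2*m^3 - 4*m^2 - 3*m - 1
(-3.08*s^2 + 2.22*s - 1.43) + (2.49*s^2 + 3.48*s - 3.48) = -0.59*s^2 + 5.7*s - 4.91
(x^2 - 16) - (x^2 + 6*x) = -6*x - 16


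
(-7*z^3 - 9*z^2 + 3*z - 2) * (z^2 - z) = -7*z^5 - 2*z^4 + 12*z^3 - 5*z^2 + 2*z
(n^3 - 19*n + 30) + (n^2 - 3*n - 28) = n^3 + n^2 - 22*n + 2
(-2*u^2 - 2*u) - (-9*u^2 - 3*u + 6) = 7*u^2 + u - 6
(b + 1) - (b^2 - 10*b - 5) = -b^2 + 11*b + 6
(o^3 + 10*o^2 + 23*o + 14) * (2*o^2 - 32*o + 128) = 2*o^5 - 12*o^4 - 146*o^3 + 572*o^2 + 2496*o + 1792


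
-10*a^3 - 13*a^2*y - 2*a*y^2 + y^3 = (-5*a + y)*(a + y)*(2*a + y)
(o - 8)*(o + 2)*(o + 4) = o^3 - 2*o^2 - 40*o - 64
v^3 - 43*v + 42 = (v - 6)*(v - 1)*(v + 7)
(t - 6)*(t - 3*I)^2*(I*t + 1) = I*t^4 + 7*t^3 - 6*I*t^3 - 42*t^2 - 15*I*t^2 - 9*t + 90*I*t + 54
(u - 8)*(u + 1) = u^2 - 7*u - 8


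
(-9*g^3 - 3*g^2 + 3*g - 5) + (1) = -9*g^3 - 3*g^2 + 3*g - 4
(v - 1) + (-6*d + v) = -6*d + 2*v - 1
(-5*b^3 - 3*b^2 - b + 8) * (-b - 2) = 5*b^4 + 13*b^3 + 7*b^2 - 6*b - 16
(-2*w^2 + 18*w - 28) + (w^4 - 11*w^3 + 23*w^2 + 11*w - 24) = w^4 - 11*w^3 + 21*w^2 + 29*w - 52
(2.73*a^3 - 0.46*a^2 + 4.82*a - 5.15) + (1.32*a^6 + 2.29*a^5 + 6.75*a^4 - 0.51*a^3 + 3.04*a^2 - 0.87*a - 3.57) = 1.32*a^6 + 2.29*a^5 + 6.75*a^4 + 2.22*a^3 + 2.58*a^2 + 3.95*a - 8.72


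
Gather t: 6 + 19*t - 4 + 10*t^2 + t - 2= 10*t^2 + 20*t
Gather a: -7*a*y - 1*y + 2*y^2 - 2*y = -7*a*y + 2*y^2 - 3*y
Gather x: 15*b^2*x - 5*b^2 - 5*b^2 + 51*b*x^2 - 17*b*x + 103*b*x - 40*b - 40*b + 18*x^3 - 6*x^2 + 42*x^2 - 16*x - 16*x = -10*b^2 - 80*b + 18*x^3 + x^2*(51*b + 36) + x*(15*b^2 + 86*b - 32)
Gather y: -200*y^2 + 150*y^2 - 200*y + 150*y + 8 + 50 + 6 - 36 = -50*y^2 - 50*y + 28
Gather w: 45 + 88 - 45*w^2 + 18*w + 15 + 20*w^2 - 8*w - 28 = -25*w^2 + 10*w + 120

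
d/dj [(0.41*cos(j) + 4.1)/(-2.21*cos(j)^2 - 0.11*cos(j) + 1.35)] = (0.9061*sin(j)^2 - 18.122*cos(j) - 1.9106)*sin(j)/(2.21*cos(j)^2 + 0.11*cos(j) - 1.35)^2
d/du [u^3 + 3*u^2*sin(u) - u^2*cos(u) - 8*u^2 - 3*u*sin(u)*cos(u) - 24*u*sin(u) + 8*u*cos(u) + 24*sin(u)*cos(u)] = u^2*sin(u) + 3*u^2*cos(u) + 3*u^2 - 2*u*sin(u) - 26*u*cos(u) - 3*u*cos(2*u) - 16*u - 24*sin(u) - 3*sin(2*u)/2 + 8*cos(u) + 24*cos(2*u)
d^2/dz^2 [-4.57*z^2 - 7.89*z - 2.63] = -9.14000000000000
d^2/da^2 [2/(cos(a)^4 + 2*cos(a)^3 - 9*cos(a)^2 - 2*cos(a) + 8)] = -(4*(-15*cos(a) + 3*cos(2*a) + cos(3*a) + 1)^2*sin(a)^2 - (-8*(cos(2*a) - 1)^2 + cos(a) + 16*cos(2*a) - 9*cos(3*a) + 12)*(cos(a)^4 + 2*cos(a)^3 - 9*cos(a)^2 - 2*cos(a) + 8))/((cos(a) - 2)^3*(cos(a) + 4)^3*sin(a)^6)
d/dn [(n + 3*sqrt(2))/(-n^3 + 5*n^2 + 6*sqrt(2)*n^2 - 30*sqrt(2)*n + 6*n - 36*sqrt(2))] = (-n^3 + 5*n^2 + 6*sqrt(2)*n^2 - 30*sqrt(2)*n + 6*n - (n + 3*sqrt(2))*(-3*n^2 + 10*n + 12*sqrt(2)*n - 30*sqrt(2) + 6) - 36*sqrt(2))/(n^3 - 6*sqrt(2)*n^2 - 5*n^2 - 6*n + 30*sqrt(2)*n + 36*sqrt(2))^2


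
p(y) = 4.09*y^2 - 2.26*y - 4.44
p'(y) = 8.18*y - 2.26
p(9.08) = 312.24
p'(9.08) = 72.01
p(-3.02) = 39.69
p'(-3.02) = -26.96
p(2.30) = 12.00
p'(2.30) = 16.55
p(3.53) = 38.55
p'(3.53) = 26.62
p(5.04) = 88.06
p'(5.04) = 38.97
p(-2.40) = 24.54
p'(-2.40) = -21.89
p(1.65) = 2.97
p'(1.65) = 11.24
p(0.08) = -4.59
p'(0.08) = -1.61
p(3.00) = 25.59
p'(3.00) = 22.28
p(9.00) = 306.51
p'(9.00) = 71.36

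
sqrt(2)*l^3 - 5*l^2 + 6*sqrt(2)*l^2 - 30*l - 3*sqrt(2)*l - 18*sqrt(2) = (l + 6)*(l - 3*sqrt(2))*(sqrt(2)*l + 1)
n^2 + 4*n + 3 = (n + 1)*(n + 3)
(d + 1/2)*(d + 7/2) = d^2 + 4*d + 7/4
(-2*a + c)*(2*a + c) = -4*a^2 + c^2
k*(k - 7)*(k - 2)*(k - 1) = k^4 - 10*k^3 + 23*k^2 - 14*k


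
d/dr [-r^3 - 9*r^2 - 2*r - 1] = -3*r^2 - 18*r - 2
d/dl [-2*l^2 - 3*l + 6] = -4*l - 3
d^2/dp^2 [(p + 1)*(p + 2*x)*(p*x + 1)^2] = 12*p^2*x^2 + 12*p*x^3 + 6*p*x^2 + 12*p*x + 4*x^3 + 8*x^2 + 4*x + 2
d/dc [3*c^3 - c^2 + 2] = c*(9*c - 2)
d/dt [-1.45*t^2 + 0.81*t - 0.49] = 0.81 - 2.9*t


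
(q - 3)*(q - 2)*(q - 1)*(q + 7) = q^4 + q^3 - 31*q^2 + 71*q - 42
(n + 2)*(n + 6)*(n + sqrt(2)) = n^3 + sqrt(2)*n^2 + 8*n^2 + 8*sqrt(2)*n + 12*n + 12*sqrt(2)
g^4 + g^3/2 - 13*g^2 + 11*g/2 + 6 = (g - 3)*(g - 1)*(g + 1/2)*(g + 4)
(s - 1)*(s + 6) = s^2 + 5*s - 6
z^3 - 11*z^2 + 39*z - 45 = (z - 5)*(z - 3)^2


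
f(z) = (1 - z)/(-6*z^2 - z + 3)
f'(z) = (1 - z)*(12*z + 1)/(-6*z^2 - z + 3)^2 - 1/(-6*z^2 - z + 3)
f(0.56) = 0.79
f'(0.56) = 9.10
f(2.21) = 0.04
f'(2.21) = -0.01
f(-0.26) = 0.44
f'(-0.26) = -0.68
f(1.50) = 0.04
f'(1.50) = 0.02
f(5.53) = 0.02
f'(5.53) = -0.00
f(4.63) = 0.03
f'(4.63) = -0.00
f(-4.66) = -0.05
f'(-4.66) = -0.01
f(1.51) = 0.04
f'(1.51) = 0.02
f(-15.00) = -0.01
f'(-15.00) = 0.00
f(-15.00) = -0.01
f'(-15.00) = 0.00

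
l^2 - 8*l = l*(l - 8)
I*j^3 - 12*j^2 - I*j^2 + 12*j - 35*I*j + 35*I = (j + 5*I)*(j + 7*I)*(I*j - I)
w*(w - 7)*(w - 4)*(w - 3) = w^4 - 14*w^3 + 61*w^2 - 84*w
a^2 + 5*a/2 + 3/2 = (a + 1)*(a + 3/2)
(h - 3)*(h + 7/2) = h^2 + h/2 - 21/2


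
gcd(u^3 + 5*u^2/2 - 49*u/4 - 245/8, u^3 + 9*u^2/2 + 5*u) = u + 5/2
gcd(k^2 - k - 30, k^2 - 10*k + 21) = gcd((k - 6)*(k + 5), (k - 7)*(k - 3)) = 1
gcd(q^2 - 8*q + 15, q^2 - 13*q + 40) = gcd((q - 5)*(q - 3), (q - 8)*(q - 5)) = q - 5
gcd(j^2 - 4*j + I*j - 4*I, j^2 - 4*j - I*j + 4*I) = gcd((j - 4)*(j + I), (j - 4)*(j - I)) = j - 4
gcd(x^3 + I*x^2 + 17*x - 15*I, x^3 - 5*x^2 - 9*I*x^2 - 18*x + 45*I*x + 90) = x - 3*I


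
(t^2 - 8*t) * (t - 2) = t^3 - 10*t^2 + 16*t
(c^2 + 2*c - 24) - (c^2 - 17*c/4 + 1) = 25*c/4 - 25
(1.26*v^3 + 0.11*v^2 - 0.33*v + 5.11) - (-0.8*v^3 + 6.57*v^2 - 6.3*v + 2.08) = 2.06*v^3 - 6.46*v^2 + 5.97*v + 3.03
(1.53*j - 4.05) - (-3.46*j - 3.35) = 4.99*j - 0.7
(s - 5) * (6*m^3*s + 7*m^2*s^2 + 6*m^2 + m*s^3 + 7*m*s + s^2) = 6*m^3*s^2 - 30*m^3*s + 7*m^2*s^3 - 35*m^2*s^2 + 6*m^2*s - 30*m^2 + m*s^4 - 5*m*s^3 + 7*m*s^2 - 35*m*s + s^3 - 5*s^2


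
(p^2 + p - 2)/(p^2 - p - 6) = (p - 1)/(p - 3)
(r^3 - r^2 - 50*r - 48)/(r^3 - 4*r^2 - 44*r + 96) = (r + 1)/(r - 2)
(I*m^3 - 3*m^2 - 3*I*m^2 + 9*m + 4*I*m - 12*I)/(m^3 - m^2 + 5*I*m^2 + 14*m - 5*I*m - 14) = (I*m^3 - 3*m^2*(1 + I) + m*(9 + 4*I) - 12*I)/(m^3 + m^2*(-1 + 5*I) + m*(14 - 5*I) - 14)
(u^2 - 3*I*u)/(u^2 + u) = (u - 3*I)/(u + 1)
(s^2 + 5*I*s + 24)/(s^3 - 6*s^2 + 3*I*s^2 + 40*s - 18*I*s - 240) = (s - 3*I)/(s^2 - s*(6 + 5*I) + 30*I)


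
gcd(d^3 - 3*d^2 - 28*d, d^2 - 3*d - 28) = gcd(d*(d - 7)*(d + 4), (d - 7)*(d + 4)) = d^2 - 3*d - 28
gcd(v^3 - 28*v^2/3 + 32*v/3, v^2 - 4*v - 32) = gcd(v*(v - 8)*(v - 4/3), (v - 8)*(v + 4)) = v - 8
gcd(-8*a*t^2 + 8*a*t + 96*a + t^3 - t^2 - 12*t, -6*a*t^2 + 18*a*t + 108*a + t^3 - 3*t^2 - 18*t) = t + 3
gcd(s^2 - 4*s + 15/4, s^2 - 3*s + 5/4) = s - 5/2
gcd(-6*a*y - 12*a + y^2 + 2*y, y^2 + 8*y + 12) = y + 2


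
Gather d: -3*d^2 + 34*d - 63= -3*d^2 + 34*d - 63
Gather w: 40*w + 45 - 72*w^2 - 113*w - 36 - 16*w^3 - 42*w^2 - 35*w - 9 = -16*w^3 - 114*w^2 - 108*w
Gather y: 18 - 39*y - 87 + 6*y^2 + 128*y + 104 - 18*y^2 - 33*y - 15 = -12*y^2 + 56*y + 20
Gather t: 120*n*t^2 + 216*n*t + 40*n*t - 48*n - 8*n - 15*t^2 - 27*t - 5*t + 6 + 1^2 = -56*n + t^2*(120*n - 15) + t*(256*n - 32) + 7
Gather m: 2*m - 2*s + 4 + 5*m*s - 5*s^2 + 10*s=m*(5*s + 2) - 5*s^2 + 8*s + 4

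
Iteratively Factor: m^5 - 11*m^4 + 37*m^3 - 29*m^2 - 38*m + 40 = (m - 4)*(m^4 - 7*m^3 + 9*m^2 + 7*m - 10) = (m - 5)*(m - 4)*(m^3 - 2*m^2 - m + 2) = (m - 5)*(m - 4)*(m + 1)*(m^2 - 3*m + 2) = (m - 5)*(m - 4)*(m - 2)*(m + 1)*(m - 1)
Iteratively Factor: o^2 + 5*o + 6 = (o + 3)*(o + 2)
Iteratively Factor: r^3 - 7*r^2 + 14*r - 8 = (r - 2)*(r^2 - 5*r + 4) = (r - 2)*(r - 1)*(r - 4)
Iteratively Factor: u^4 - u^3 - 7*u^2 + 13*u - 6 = (u - 1)*(u^3 - 7*u + 6) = (u - 1)*(u + 3)*(u^2 - 3*u + 2) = (u - 1)^2*(u + 3)*(u - 2)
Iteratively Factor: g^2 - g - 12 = (g - 4)*(g + 3)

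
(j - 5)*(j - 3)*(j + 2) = j^3 - 6*j^2 - j + 30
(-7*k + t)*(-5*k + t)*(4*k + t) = 140*k^3 - 13*k^2*t - 8*k*t^2 + t^3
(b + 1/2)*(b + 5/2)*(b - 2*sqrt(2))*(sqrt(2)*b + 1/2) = sqrt(2)*b^4 - 7*b^3/2 + 3*sqrt(2)*b^3 - 21*b^2/2 + sqrt(2)*b^2/4 - 35*b/8 - 3*sqrt(2)*b - 5*sqrt(2)/4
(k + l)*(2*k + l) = 2*k^2 + 3*k*l + l^2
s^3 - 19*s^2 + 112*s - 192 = (s - 8)^2*(s - 3)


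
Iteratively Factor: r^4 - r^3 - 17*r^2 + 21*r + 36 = (r + 1)*(r^3 - 2*r^2 - 15*r + 36) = (r - 3)*(r + 1)*(r^2 + r - 12) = (r - 3)*(r + 1)*(r + 4)*(r - 3)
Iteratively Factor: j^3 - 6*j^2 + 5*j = (j - 5)*(j^2 - j) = (j - 5)*(j - 1)*(j)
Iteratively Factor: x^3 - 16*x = (x + 4)*(x^2 - 4*x) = x*(x + 4)*(x - 4)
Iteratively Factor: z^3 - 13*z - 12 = (z + 1)*(z^2 - z - 12) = (z - 4)*(z + 1)*(z + 3)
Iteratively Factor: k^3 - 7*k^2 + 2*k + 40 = (k + 2)*(k^2 - 9*k + 20) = (k - 5)*(k + 2)*(k - 4)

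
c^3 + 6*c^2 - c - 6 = (c - 1)*(c + 1)*(c + 6)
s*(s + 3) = s^2 + 3*s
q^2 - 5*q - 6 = (q - 6)*(q + 1)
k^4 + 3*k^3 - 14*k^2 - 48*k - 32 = (k - 4)*(k + 1)*(k + 2)*(k + 4)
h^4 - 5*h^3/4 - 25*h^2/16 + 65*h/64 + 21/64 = (h - 7/4)*(h - 3/4)*(h + 1/4)*(h + 1)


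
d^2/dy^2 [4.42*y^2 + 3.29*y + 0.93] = 8.84000000000000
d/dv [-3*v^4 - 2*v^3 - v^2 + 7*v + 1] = -12*v^3 - 6*v^2 - 2*v + 7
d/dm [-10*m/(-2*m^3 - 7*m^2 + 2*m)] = -(40*m + 70)/(2*m^2 + 7*m - 2)^2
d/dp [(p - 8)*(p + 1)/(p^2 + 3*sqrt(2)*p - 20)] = (-(p - 8)*(p + 1)*(2*p + 3*sqrt(2)) + (2*p - 7)*(p^2 + 3*sqrt(2)*p - 20))/(p^2 + 3*sqrt(2)*p - 20)^2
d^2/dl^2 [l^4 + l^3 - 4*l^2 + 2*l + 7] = 12*l^2 + 6*l - 8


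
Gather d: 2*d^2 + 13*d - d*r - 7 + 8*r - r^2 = 2*d^2 + d*(13 - r) - r^2 + 8*r - 7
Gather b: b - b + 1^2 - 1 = 0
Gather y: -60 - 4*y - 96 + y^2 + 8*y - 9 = y^2 + 4*y - 165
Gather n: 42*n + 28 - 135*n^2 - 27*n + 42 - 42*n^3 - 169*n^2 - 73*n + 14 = -42*n^3 - 304*n^2 - 58*n + 84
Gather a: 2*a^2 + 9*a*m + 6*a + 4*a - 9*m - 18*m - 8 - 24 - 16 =2*a^2 + a*(9*m + 10) - 27*m - 48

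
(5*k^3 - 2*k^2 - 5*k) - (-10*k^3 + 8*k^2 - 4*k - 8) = 15*k^3 - 10*k^2 - k + 8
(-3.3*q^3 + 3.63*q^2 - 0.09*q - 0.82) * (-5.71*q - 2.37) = 18.843*q^4 - 12.9063*q^3 - 8.0892*q^2 + 4.8955*q + 1.9434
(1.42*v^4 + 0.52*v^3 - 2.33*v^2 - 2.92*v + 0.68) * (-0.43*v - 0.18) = -0.6106*v^5 - 0.4792*v^4 + 0.9083*v^3 + 1.675*v^2 + 0.2332*v - 0.1224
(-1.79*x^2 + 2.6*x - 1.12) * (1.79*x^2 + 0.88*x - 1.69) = -3.2041*x^4 + 3.0788*x^3 + 3.3083*x^2 - 5.3796*x + 1.8928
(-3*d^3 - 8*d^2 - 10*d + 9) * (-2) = 6*d^3 + 16*d^2 + 20*d - 18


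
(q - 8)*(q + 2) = q^2 - 6*q - 16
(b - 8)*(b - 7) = b^2 - 15*b + 56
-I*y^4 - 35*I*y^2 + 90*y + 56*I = (y - 7*I)*(y + 2*I)*(y + 4*I)*(-I*y + 1)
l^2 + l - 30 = (l - 5)*(l + 6)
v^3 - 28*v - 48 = (v - 6)*(v + 2)*(v + 4)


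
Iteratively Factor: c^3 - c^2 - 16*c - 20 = (c + 2)*(c^2 - 3*c - 10) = (c + 2)^2*(c - 5)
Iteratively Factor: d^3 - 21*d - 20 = (d + 1)*(d^2 - d - 20) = (d - 5)*(d + 1)*(d + 4)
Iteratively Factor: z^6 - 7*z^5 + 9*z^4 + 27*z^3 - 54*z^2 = (z)*(z^5 - 7*z^4 + 9*z^3 + 27*z^2 - 54*z) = z*(z - 3)*(z^4 - 4*z^3 - 3*z^2 + 18*z) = z^2*(z - 3)*(z^3 - 4*z^2 - 3*z + 18) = z^2*(z - 3)^2*(z^2 - z - 6) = z^2*(z - 3)^2*(z + 2)*(z - 3)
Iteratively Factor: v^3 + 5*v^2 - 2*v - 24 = (v - 2)*(v^2 + 7*v + 12) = (v - 2)*(v + 4)*(v + 3)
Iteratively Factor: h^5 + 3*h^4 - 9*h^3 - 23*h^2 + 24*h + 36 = (h - 2)*(h^4 + 5*h^3 + h^2 - 21*h - 18) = (h - 2)*(h + 1)*(h^3 + 4*h^2 - 3*h - 18) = (h - 2)^2*(h + 1)*(h^2 + 6*h + 9) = (h - 2)^2*(h + 1)*(h + 3)*(h + 3)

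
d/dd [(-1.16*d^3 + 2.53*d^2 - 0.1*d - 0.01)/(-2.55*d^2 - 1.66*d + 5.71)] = (2.958*d^4 + 3.8512*d^3 - 24.3256*d^2 + 28.8416*d - 0.5876)/(6.5025*d^4 + 8.466*d^3 - 26.3654*d^2 - 18.9572*d + 32.6041)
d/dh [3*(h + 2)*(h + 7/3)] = 6*h + 13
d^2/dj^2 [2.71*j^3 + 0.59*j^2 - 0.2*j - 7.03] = 16.26*j + 1.18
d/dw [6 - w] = -1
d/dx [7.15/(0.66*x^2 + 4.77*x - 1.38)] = (-9.438*x - 34.1055)/(0.66*x^2 + 4.77*x - 1.38)^2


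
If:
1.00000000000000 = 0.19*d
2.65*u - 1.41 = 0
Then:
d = 5.26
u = 0.53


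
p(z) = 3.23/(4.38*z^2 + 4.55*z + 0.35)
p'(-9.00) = 0.00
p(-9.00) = 0.01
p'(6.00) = -0.01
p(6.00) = 0.02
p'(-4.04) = 0.03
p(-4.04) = 0.06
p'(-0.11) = -1218.52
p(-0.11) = -33.13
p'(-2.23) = 0.34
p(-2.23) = 0.27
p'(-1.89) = 0.71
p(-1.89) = 0.44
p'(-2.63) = 0.17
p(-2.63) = 0.17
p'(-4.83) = 0.02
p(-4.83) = 0.04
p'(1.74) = -0.14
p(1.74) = 0.15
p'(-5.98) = 0.01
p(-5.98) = 0.02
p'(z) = 3.23*(-8.76*z - 4.55)/(4.38*z^2 + 4.55*z + 0.35)^2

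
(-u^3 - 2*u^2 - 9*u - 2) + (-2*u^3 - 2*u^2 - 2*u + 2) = -3*u^3 - 4*u^2 - 11*u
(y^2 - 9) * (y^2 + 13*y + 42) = y^4 + 13*y^3 + 33*y^2 - 117*y - 378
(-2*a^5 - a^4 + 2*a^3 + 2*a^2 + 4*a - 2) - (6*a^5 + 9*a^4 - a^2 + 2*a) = -8*a^5 - 10*a^4 + 2*a^3 + 3*a^2 + 2*a - 2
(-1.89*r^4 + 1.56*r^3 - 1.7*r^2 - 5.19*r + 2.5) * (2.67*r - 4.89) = -5.0463*r^5 + 13.4073*r^4 - 12.1674*r^3 - 5.5443*r^2 + 32.0541*r - 12.225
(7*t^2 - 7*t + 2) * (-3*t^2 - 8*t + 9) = -21*t^4 - 35*t^3 + 113*t^2 - 79*t + 18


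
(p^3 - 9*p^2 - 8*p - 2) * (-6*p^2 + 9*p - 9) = -6*p^5 + 63*p^4 - 42*p^3 + 21*p^2 + 54*p + 18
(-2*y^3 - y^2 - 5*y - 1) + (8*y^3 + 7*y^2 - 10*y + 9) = 6*y^3 + 6*y^2 - 15*y + 8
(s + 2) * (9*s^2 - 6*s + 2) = 9*s^3 + 12*s^2 - 10*s + 4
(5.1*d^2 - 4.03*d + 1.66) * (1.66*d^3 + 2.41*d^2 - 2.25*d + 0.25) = 8.466*d^5 + 5.6012*d^4 - 18.4317*d^3 + 14.3431*d^2 - 4.7425*d + 0.415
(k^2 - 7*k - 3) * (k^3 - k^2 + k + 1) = k^5 - 8*k^4 + 5*k^3 - 3*k^2 - 10*k - 3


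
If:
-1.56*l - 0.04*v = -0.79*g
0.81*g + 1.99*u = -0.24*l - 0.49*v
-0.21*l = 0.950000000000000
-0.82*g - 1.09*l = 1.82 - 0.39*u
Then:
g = -4.74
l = -4.52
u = -17.94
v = 82.88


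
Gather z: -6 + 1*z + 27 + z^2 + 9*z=z^2 + 10*z + 21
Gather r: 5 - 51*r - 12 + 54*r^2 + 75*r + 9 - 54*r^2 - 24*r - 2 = 0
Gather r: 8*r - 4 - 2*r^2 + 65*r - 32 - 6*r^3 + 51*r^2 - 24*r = -6*r^3 + 49*r^2 + 49*r - 36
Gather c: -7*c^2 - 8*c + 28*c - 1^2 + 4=-7*c^2 + 20*c + 3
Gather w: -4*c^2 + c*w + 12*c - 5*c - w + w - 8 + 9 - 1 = -4*c^2 + c*w + 7*c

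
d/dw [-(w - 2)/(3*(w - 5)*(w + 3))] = (w^2 - 4*w + 19)/(3*(w^4 - 4*w^3 - 26*w^2 + 60*w + 225))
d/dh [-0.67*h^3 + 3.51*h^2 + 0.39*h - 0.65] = -2.01*h^2 + 7.02*h + 0.39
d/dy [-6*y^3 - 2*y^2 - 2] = 2*y*(-9*y - 2)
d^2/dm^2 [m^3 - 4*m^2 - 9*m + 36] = 6*m - 8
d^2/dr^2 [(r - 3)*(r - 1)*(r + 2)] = 6*r - 4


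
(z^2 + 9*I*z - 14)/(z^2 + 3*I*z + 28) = (z + 2*I)/(z - 4*I)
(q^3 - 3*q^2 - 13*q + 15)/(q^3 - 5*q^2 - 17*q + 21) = (q - 5)/(q - 7)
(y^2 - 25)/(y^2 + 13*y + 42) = (y^2 - 25)/(y^2 + 13*y + 42)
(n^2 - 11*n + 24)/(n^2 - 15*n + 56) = (n - 3)/(n - 7)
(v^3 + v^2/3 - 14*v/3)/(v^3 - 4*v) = (v + 7/3)/(v + 2)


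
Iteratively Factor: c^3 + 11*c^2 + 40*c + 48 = (c + 4)*(c^2 + 7*c + 12) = (c + 4)^2*(c + 3)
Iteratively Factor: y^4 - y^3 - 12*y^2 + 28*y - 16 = (y - 1)*(y^3 - 12*y + 16) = (y - 1)*(y + 4)*(y^2 - 4*y + 4) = (y - 2)*(y - 1)*(y + 4)*(y - 2)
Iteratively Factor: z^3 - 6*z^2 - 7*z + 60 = (z + 3)*(z^2 - 9*z + 20) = (z - 4)*(z + 3)*(z - 5)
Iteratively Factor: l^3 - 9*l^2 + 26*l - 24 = (l - 2)*(l^2 - 7*l + 12) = (l - 4)*(l - 2)*(l - 3)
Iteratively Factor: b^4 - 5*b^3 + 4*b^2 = (b)*(b^3 - 5*b^2 + 4*b) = b^2*(b^2 - 5*b + 4) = b^2*(b - 4)*(b - 1)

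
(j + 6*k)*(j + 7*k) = j^2 + 13*j*k + 42*k^2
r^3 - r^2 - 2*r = r*(r - 2)*(r + 1)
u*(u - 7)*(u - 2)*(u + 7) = u^4 - 2*u^3 - 49*u^2 + 98*u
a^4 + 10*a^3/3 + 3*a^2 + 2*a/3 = a*(a + 1/3)*(a + 1)*(a + 2)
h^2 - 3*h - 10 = (h - 5)*(h + 2)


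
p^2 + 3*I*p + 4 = (p - I)*(p + 4*I)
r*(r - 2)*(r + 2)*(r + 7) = r^4 + 7*r^3 - 4*r^2 - 28*r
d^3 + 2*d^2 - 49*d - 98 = (d - 7)*(d + 2)*(d + 7)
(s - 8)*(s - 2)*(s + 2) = s^3 - 8*s^2 - 4*s + 32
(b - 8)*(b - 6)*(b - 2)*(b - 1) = b^4 - 17*b^3 + 92*b^2 - 172*b + 96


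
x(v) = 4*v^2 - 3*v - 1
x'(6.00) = 45.00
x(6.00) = 125.00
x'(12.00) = 93.00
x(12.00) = 539.00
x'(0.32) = -0.44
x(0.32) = -1.55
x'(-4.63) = -40.04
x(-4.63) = 98.64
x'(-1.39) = -14.12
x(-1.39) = 10.90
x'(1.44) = 8.52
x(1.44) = 2.97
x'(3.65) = 26.20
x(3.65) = 41.34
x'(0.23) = -1.16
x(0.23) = -1.48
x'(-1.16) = -12.28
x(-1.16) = 7.86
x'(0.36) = -0.12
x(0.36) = -1.56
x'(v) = 8*v - 3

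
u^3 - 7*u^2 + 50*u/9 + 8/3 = (u - 6)*(u - 4/3)*(u + 1/3)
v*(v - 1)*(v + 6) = v^3 + 5*v^2 - 6*v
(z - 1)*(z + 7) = z^2 + 6*z - 7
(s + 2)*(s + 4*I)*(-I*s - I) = -I*s^3 + 4*s^2 - 3*I*s^2 + 12*s - 2*I*s + 8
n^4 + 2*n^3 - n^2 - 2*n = n*(n - 1)*(n + 1)*(n + 2)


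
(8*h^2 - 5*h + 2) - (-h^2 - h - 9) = 9*h^2 - 4*h + 11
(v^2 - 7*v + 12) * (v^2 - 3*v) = v^4 - 10*v^3 + 33*v^2 - 36*v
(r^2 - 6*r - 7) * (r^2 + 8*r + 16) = r^4 + 2*r^3 - 39*r^2 - 152*r - 112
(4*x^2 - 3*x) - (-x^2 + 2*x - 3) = 5*x^2 - 5*x + 3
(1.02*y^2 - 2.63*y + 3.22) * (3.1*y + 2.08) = 3.162*y^3 - 6.0314*y^2 + 4.5116*y + 6.6976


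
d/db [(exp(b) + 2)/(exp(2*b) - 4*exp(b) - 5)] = (-2*(exp(b) - 2)*(exp(b) + 2) + exp(2*b) - 4*exp(b) - 5)*exp(b)/(-exp(2*b) + 4*exp(b) + 5)^2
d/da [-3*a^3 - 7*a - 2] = -9*a^2 - 7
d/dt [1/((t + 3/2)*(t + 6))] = 2*(-4*t - 15)/(4*t^4 + 60*t^3 + 297*t^2 + 540*t + 324)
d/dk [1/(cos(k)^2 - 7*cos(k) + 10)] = (2*cos(k) - 7)*sin(k)/(cos(k)^2 - 7*cos(k) + 10)^2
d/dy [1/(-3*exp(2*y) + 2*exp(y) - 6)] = (6*exp(y) - 2)*exp(y)/(3*exp(2*y) - 2*exp(y) + 6)^2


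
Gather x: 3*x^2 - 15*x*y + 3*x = 3*x^2 + x*(3 - 15*y)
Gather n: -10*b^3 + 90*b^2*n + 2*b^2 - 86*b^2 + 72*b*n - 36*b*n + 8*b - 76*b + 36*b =-10*b^3 - 84*b^2 - 32*b + n*(90*b^2 + 36*b)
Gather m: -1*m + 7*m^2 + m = 7*m^2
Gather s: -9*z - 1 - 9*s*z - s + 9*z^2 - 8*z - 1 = s*(-9*z - 1) + 9*z^2 - 17*z - 2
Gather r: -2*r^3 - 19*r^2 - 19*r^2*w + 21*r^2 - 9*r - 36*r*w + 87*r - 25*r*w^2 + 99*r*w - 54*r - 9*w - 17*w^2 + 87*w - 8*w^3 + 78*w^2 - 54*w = -2*r^3 + r^2*(2 - 19*w) + r*(-25*w^2 + 63*w + 24) - 8*w^3 + 61*w^2 + 24*w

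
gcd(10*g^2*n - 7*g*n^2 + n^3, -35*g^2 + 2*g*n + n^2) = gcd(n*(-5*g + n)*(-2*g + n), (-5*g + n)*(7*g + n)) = 5*g - n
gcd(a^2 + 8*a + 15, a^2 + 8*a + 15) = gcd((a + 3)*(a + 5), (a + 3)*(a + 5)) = a^2 + 8*a + 15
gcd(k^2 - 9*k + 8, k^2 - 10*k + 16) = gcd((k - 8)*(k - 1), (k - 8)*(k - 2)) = k - 8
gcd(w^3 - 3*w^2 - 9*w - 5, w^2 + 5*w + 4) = w + 1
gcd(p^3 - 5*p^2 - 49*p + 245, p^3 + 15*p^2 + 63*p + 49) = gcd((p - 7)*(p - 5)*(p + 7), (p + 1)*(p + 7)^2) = p + 7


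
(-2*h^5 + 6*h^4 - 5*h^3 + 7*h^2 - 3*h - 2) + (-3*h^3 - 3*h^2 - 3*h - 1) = -2*h^5 + 6*h^4 - 8*h^3 + 4*h^2 - 6*h - 3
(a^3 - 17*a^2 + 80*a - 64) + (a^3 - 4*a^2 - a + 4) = 2*a^3 - 21*a^2 + 79*a - 60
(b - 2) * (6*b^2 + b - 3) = 6*b^3 - 11*b^2 - 5*b + 6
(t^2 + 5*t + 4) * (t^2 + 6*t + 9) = t^4 + 11*t^3 + 43*t^2 + 69*t + 36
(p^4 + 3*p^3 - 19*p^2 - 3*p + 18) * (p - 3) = p^5 - 28*p^3 + 54*p^2 + 27*p - 54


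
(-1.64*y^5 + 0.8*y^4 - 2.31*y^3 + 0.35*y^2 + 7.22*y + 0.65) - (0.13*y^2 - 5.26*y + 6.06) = -1.64*y^5 + 0.8*y^4 - 2.31*y^3 + 0.22*y^2 + 12.48*y - 5.41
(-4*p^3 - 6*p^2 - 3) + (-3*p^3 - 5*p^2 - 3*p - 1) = -7*p^3 - 11*p^2 - 3*p - 4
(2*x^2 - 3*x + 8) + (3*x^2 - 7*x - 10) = 5*x^2 - 10*x - 2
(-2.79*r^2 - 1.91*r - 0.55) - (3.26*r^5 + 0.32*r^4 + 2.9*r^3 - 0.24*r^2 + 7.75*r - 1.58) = -3.26*r^5 - 0.32*r^4 - 2.9*r^3 - 2.55*r^2 - 9.66*r + 1.03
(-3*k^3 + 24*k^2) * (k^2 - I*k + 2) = -3*k^5 + 24*k^4 + 3*I*k^4 - 6*k^3 - 24*I*k^3 + 48*k^2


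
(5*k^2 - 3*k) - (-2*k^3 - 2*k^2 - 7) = 2*k^3 + 7*k^2 - 3*k + 7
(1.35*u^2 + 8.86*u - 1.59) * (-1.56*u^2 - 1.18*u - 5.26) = -2.106*u^4 - 15.4146*u^3 - 15.0754*u^2 - 44.7274*u + 8.3634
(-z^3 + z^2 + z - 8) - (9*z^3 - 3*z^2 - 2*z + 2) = -10*z^3 + 4*z^2 + 3*z - 10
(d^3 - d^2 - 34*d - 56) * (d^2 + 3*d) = d^5 + 2*d^4 - 37*d^3 - 158*d^2 - 168*d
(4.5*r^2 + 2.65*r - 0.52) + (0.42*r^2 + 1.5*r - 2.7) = 4.92*r^2 + 4.15*r - 3.22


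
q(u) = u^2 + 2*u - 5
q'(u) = 2*u + 2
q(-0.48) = -5.73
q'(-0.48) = 1.04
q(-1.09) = -5.99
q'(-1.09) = -0.18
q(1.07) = -1.72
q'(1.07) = 4.14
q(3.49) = 14.16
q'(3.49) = 8.98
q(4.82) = 27.87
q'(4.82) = 11.64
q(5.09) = 31.09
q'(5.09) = 12.18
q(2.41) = 5.63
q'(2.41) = 6.82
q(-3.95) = 2.70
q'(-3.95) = -5.90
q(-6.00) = 19.00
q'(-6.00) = -10.00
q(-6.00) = 19.00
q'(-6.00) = -10.00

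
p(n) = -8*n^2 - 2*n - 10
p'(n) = -16*n - 2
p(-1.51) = -25.22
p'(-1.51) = 22.16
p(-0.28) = -10.07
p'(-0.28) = 2.48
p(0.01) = -10.02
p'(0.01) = -2.16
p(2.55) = -67.12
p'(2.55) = -42.80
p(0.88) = -17.96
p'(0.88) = -16.08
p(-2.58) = -58.09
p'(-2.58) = 39.28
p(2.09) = -49.12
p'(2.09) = -35.44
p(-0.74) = -12.90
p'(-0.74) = 9.84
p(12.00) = -1186.00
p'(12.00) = -194.00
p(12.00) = -1186.00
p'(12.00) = -194.00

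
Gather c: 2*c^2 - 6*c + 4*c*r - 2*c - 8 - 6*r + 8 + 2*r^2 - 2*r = 2*c^2 + c*(4*r - 8) + 2*r^2 - 8*r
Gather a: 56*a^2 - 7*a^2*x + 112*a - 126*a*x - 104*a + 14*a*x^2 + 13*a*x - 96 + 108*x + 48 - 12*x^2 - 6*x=a^2*(56 - 7*x) + a*(14*x^2 - 113*x + 8) - 12*x^2 + 102*x - 48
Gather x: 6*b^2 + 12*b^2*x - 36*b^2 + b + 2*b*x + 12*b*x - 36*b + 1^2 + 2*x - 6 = -30*b^2 - 35*b + x*(12*b^2 + 14*b + 2) - 5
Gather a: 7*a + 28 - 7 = 7*a + 21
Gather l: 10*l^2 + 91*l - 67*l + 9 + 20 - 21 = 10*l^2 + 24*l + 8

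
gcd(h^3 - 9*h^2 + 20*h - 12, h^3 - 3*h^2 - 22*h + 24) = h^2 - 7*h + 6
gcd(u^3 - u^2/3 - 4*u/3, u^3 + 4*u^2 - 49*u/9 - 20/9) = u - 4/3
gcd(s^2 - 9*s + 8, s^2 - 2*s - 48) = s - 8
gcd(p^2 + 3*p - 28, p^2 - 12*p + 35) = 1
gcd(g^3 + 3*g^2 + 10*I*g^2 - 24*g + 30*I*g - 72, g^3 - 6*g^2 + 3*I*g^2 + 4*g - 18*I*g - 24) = g + 4*I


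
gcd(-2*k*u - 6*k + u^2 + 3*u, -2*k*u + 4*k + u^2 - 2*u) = -2*k + u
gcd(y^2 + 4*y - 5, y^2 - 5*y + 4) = y - 1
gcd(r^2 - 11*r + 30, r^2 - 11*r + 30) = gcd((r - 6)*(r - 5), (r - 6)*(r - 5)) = r^2 - 11*r + 30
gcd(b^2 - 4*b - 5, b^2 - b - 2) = b + 1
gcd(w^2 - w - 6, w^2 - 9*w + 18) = w - 3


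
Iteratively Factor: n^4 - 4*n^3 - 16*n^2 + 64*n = (n - 4)*(n^3 - 16*n) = n*(n - 4)*(n^2 - 16) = n*(n - 4)^2*(n + 4)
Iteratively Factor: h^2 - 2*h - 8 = (h + 2)*(h - 4)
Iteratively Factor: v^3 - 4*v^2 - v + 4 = (v + 1)*(v^2 - 5*v + 4) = (v - 4)*(v + 1)*(v - 1)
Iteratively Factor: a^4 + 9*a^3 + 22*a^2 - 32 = (a + 4)*(a^3 + 5*a^2 + 2*a - 8) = (a - 1)*(a + 4)*(a^2 + 6*a + 8) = (a - 1)*(a + 4)^2*(a + 2)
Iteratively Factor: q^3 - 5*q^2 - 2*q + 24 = (q - 3)*(q^2 - 2*q - 8) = (q - 3)*(q + 2)*(q - 4)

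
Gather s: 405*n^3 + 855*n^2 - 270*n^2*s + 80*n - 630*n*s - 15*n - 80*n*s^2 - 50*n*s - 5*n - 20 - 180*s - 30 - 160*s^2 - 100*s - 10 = 405*n^3 + 855*n^2 + 60*n + s^2*(-80*n - 160) + s*(-270*n^2 - 680*n - 280) - 60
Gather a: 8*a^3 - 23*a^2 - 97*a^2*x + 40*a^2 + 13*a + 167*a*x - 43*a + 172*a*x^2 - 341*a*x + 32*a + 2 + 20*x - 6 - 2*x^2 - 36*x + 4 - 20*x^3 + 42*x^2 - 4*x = 8*a^3 + a^2*(17 - 97*x) + a*(172*x^2 - 174*x + 2) - 20*x^3 + 40*x^2 - 20*x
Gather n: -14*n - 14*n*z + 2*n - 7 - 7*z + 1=n*(-14*z - 12) - 7*z - 6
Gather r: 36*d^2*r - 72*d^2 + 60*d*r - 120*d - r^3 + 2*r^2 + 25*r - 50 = -72*d^2 - 120*d - r^3 + 2*r^2 + r*(36*d^2 + 60*d + 25) - 50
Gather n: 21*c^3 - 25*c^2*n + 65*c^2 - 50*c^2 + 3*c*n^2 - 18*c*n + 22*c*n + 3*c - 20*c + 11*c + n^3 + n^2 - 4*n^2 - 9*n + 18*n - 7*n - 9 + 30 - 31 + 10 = 21*c^3 + 15*c^2 - 6*c + n^3 + n^2*(3*c - 3) + n*(-25*c^2 + 4*c + 2)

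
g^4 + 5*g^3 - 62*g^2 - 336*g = g*(g - 8)*(g + 6)*(g + 7)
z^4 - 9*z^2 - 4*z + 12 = (z - 3)*(z - 1)*(z + 2)^2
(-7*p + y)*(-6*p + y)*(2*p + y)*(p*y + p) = 84*p^4*y + 84*p^4 + 16*p^3*y^2 + 16*p^3*y - 11*p^2*y^3 - 11*p^2*y^2 + p*y^4 + p*y^3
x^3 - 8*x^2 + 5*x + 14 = (x - 7)*(x - 2)*(x + 1)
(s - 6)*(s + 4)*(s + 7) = s^3 + 5*s^2 - 38*s - 168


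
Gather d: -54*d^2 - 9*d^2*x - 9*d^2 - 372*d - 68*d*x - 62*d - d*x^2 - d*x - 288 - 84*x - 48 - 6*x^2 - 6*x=d^2*(-9*x - 63) + d*(-x^2 - 69*x - 434) - 6*x^2 - 90*x - 336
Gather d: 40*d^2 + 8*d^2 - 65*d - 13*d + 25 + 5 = 48*d^2 - 78*d + 30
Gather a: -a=-a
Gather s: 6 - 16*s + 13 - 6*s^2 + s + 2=-6*s^2 - 15*s + 21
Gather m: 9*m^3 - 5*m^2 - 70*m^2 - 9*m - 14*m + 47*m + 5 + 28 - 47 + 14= 9*m^3 - 75*m^2 + 24*m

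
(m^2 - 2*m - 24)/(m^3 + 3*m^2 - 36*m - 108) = (m + 4)/(m^2 + 9*m + 18)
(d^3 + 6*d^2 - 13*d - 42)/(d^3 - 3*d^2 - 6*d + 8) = (d^2 + 4*d - 21)/(d^2 - 5*d + 4)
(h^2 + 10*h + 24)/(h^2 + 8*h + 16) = (h + 6)/(h + 4)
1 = 1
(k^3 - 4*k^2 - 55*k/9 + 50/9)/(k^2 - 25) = (k^2 + k - 10/9)/(k + 5)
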